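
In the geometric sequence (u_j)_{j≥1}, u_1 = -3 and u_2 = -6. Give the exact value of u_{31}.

-3221225472

Common ratio r = 2.
u_j = (-3)·2^(j-1).
u_{31} = (-3)·2^30 = -3221225472.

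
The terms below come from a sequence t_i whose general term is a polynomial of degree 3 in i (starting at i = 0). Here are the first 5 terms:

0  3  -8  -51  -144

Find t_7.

1st diffs: 3, -11, -43, -93.
2nd diffs: -14, -32, -50.
3rd diffs: -18, -18 (constant).
Newton forward-difference form: t_i = 3·C(i,1) + (-14)·C(i,2) + (-18)·C(i,3).
At i = 7: i = 7, so t_7 = 21 - 294 - 630 = -903.

-903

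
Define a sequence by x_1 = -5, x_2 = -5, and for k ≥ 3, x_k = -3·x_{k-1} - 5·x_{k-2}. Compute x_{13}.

-2165

Applying the relation repeatedly:
x_3 = 40  x_4 = -95  x_5 = 85  …  x_{10} = -7655  x_{11} = 28165  x_{12} = -46220  x_{13} = -2165.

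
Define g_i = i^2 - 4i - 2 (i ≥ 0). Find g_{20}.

g_{20} = 1·20^2 - 4·20 - 2 = 318.

318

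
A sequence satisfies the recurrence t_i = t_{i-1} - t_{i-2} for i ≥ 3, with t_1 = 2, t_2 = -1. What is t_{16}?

Step forward from the initial values:
t_3 = -3  t_4 = -2  t_5 = 1  …  t_{13} = 2  t_{14} = -1  t_{15} = -3  t_{16} = -2.

-2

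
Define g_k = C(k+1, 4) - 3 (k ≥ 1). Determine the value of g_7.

67

C(8, 4) = 70, so g_7 = 67.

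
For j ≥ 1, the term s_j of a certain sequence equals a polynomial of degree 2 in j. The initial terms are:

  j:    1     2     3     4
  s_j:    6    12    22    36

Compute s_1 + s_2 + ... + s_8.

1st diffs: 6, 10, 14.
2nd diffs: 4, 4 (constant).
Newton forward-difference form: s_j = 6 + 6·C(j-1,1) + 4·C(j-1,2).
Continuing: 54, 76, 102, 132.
Summing j = 1..8 (8 terms) gives 440.

440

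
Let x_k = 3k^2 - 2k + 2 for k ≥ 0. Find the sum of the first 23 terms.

10925

Over k = 0..22: Σk = 253, Σk² = 3795.
Total = (3)·3795 + (-2)·253 + (2)·23 = 10925.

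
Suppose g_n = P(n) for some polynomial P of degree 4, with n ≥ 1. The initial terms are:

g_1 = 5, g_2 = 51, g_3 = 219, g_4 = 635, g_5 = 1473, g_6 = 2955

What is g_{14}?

1st diffs: 46, 168, 416, 838, 1482.
2nd diffs: 122, 248, 422, 644.
3rd diffs: 126, 174, 222.
4th diffs: 48, 48 (constant).
Newton forward-difference form: g_n = 5 + 46·C(n-1,1) + 122·C(n-1,2) + 126·C(n-1,3) + 48·C(n-1,4).
At n = 14: n-1 = 13, so g_{14} = 5 + 598 + 9516 + 36036 + 34320 = 80475.

80475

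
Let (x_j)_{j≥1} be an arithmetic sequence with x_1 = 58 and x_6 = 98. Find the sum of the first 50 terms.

Common difference d = (98 - 58) / (6 - 1) = 8.
x_j = 58 + (j - 1)·8.
x_{50} = 450; S = 50·(58 + 450)/2 = 12700.

12700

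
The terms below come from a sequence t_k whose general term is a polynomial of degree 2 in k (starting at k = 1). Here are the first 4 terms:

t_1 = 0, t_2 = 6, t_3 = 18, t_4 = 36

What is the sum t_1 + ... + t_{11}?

1320

1st diffs: 6, 12, 18.
2nd diffs: 6, 6 (constant).
Newton forward-difference form: t_k = 6·C(k-1,1) + 6·C(k-1,2).
Continuing: …, 60, 90, 126, 168, …, t_{11} = 330.
Summing k = 1..11 (11 terms) gives 1320.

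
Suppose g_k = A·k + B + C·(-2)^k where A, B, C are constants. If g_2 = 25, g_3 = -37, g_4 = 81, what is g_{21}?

The three given values yield: 2A + B + 4C = 25; 3A + B - 8C = -37; 4A + B + 16C = 81.
Subtracting the first from the second: A - 12C = -62.
Subtracting the second from the third: A + 24C = 118.
Solving: C = 5, A = -2, then B = 9.
Therefore g_{21} = -42 + 9 + 5·(-2097152) = -10485793.

-10485793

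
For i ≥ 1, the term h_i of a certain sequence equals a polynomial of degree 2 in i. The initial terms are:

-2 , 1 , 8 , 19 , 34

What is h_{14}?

1st diffs: 3, 7, 11, 15.
2nd diffs: 4, 4, 4 (constant).
Newton forward-difference form: h_i = -2 + 3·C(i-1,1) + 4·C(i-1,2).
At i = 14: i-1 = 13, so h_{14} = -2 + 39 + 312 = 349.

349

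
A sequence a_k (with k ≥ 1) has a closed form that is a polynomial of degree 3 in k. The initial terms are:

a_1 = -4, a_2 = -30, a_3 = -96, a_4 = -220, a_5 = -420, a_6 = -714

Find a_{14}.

1st diffs: -26, -66, -124, -200, -294.
2nd diffs: -40, -58, -76, -94.
3rd diffs: -18, -18, -18 (constant).
Newton forward-difference form: a_k = -4 + (-26)·C(k-1,1) + (-40)·C(k-1,2) + (-18)·C(k-1,3).
At k = 14: k-1 = 13, so a_{14} = -4 - 338 - 3120 - 5148 = -8610.

-8610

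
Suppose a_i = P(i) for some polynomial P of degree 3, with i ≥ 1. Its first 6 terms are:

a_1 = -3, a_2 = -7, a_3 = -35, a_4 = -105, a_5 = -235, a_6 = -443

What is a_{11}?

-3283

1st diffs: -4, -28, -70, -130, -208.
2nd diffs: -24, -42, -60, -78.
3rd diffs: -18, -18, -18 (constant).
Newton forward-difference form: a_i = -3 + (-4)·C(i-1,1) + (-24)·C(i-1,2) + (-18)·C(i-1,3).
At i = 11: i-1 = 10, so a_{11} = -3 - 40 - 1080 - 2160 = -3283.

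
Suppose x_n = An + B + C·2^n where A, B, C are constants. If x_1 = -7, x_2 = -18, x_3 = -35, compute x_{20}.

-3145824

Plug in n = 1, 2, 3: A + B + 2C = -7; 2A + B + 4C = -18; 3A + B + 8C = -35.
Subtracting the first from the second: A + 2C = -11.
Subtracting the second from the third: A + 4C = -17.
Solving: C = -3, A = -5, then B = 4.
Hence x_{20} = -5·20 + 4 + (-3)·1048576 = -3145824.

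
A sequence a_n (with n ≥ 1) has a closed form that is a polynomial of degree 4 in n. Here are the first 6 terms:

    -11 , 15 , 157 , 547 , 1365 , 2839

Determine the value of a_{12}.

44275

1st diffs: 26, 142, 390, 818, 1474.
2nd diffs: 116, 248, 428, 656.
3rd diffs: 132, 180, 228.
4th diffs: 48, 48 (constant).
Newton forward-difference form: a_n = -11 + 26·C(n-1,1) + 116·C(n-1,2) + 132·C(n-1,3) + 48·C(n-1,4).
At n = 12: n-1 = 11, so a_{12} = -11 + 286 + 6380 + 21780 + 15840 = 44275.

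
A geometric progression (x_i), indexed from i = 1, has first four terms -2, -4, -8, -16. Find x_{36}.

-68719476736

Common ratio r = 2.
x_i = (-2)·2^(i-1).
x_{36} = (-2)·2^35 = -68719476736.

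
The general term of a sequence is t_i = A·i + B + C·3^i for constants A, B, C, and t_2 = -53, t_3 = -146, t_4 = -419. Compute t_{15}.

At i = 2, 3, 4: 2A + B + 9C = -53; 3A + B + 27C = -146; 4A + B + 81C = -419.
Subtracting the first from the second: A + 18C = -93.
Subtracting the second from the third: A + 54C = -273.
Solving: C = -5, A = -3, then B = -2.
So t_i = -3·i + (-2) + (-5)·3^i; at i=15 this is -71744582.

-71744582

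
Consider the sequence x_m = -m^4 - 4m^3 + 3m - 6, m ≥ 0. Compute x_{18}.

x_{18} = -1·18^4 - 4·18^3 + 3·18 - 6 = -128256.

-128256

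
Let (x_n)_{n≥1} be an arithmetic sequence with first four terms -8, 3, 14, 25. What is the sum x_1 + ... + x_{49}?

Common difference d = 11.
x_n = -8 + (n - 1)·11.
x_{49} = 520; S = 49·(-8 + 520)/2 = 12544.

12544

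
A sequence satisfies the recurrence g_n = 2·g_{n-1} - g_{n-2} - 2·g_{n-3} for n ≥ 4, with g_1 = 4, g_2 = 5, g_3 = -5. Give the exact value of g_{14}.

Step forward from the initial values:
g_4 = -23  g_5 = -51  g_6 = -69  …  g_{11} = 879  g_{12} = 337  g_{13} = -1619  g_{14} = -5333.

-5333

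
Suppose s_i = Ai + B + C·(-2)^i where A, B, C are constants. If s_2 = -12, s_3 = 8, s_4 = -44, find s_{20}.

Write the equations: 2A + B + 4C = -12; 3A + B - 8C = 8; 4A + B + 16C = -44.
Subtracting the first from the second: A - 12C = 20.
Subtracting the second from the third: A + 24C = -52.
Solving: C = -2, A = -4, then B = 4.
Therefore s_{20} = -80 + 4 + (-2)·1048576 = -2097228.

-2097228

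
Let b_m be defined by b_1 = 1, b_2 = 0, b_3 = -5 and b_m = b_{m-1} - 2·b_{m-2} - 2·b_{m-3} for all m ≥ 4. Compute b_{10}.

Applying the relation repeatedly:
b_4 = -7;  b_5 = 3;  b_6 = 27;  b_7 = 35;  b_8 = -25;  b_9 = -149;  b_{10} = -169.

-169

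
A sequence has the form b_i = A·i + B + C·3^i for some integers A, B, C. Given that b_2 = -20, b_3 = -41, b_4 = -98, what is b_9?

Write the equations: 2A + B + 9C = -20; 3A + B + 27C = -41; 4A + B + 81C = -98.
Subtracting the first from the second: A + 18C = -21.
Subtracting the second from the third: A + 54C = -57.
Solving: C = -1, A = -3, then B = -5.
Therefore b_9 = -27 + (-5) + (-1)·19683 = -19715.

-19715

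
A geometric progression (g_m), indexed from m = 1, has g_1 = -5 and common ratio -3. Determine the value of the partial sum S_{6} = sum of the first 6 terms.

910

g_m = (-5)·(-3)^(m-1).
S = (-5)·((-3)^6 - 1)/(-3 - 1) = (-5)·(729 - 1)/(-4) = 910.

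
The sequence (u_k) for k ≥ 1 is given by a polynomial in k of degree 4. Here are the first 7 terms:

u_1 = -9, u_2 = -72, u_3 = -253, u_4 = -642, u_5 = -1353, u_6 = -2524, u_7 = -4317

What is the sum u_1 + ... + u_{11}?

1st diffs: -63, -181, -389, -711, -1171, -1793.
2nd diffs: -118, -208, -322, -460, -622.
3rd diffs: -90, -114, -138, -162.
4th diffs: -24, -24, -24 (constant).
Newton forward-difference form: u_k = -9 + (-63)·C(k-1,1) + (-118)·C(k-1,2) + (-90)·C(k-1,3) + (-24)·C(k-1,4).
Continuing: -6918, -10537, -15408, -21789.
Summing k = 1..11 (11 terms) gives -63822.

-63822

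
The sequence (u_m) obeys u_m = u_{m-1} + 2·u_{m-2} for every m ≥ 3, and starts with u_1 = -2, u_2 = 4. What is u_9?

168

Applying the relation repeatedly:
u_3 = 0; u_4 = 8; u_5 = 8; u_6 = 24; u_7 = 40; u_8 = 88; u_9 = 168.
(Characteristic roots are 2 and -1.)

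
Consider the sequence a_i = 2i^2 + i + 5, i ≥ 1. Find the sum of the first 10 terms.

Over i = 1..10: Σi = 55, Σi² = 385.
Total = (2)·385 + (1)·55 + (5)·10 = 875.

875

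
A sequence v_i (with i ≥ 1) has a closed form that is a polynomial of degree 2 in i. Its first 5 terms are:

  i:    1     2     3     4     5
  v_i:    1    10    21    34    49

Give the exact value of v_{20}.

514

1st diffs: 9, 11, 13, 15.
2nd diffs: 2, 2, 2 (constant).
Newton forward-difference form: v_i = 1 + 9·C(i-1,1) + 2·C(i-1,2).
At i = 20: i-1 = 19, so v_{20} = 1 + 171 + 342 = 514.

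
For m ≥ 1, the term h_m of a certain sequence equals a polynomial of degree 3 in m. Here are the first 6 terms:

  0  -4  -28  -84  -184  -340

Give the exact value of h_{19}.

1st diffs: -4, -24, -56, -100, -156.
2nd diffs: -20, -32, -44, -56.
3rd diffs: -12, -12, -12 (constant).
Newton forward-difference form: h_m = (-4)·C(m-1,1) + (-20)·C(m-1,2) + (-12)·C(m-1,3).
At m = 19: m-1 = 18, so h_{19} = -72 - 3060 - 9792 = -12924.

-12924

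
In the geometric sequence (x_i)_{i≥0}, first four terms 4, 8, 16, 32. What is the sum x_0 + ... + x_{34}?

Common ratio r = 2.
x_i = 4·2^(i-0).
S = 4·(2^35 - 1)/(2 - 1) = 4·(34359738368 - 1)/(1) = 137438953468.

137438953468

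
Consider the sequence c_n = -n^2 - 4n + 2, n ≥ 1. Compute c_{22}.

-570

c_{22} = -1·22^2 - 4·22 + 2 = -570.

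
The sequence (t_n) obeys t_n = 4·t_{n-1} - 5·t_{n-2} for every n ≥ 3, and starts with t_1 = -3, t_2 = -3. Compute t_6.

Iterate the recurrence:
t_3 = 3, t_4 = 27, t_5 = 93, t_6 = 237.

237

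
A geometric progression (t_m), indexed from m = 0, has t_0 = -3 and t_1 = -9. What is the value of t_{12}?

Common ratio r = 3.
t_m = (-3)·3^(m-0).
t_{12} = (-3)·3^12 = -1594323.

-1594323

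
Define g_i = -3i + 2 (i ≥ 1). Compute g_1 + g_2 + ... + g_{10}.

Over i = 1..10: Σi = 55.
Total = (-3)·55 + (2)·10 = -145.

-145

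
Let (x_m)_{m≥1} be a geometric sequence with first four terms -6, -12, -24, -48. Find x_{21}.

Common ratio r = 2.
x_m = (-6)·2^(m-1).
x_{21} = (-6)·2^20 = -6291456.

-6291456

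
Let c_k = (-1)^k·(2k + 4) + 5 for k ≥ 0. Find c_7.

(-1)^7 = -1; 2k + 4 at k=7 is 18; so c_7 = -13.

-13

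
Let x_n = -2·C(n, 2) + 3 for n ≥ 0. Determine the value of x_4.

C(4, 2) = 6, so x_4 = -9.

-9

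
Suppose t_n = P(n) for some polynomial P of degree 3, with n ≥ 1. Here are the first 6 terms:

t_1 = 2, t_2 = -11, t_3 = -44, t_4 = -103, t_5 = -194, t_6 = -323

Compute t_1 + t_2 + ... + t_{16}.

-23648

1st diffs: -13, -33, -59, -91, -129.
2nd diffs: -20, -26, -32, -38.
3rd diffs: -6, -6, -6 (constant).
Newton forward-difference form: t_n = 2 + (-13)·C(n-1,1) + (-20)·C(n-1,2) + (-6)·C(n-1,3).
Continuing: …, -496, -719, -998, -1339, …, t_{16} = -5023.
Summing n = 1..16 (16 terms) gives -23648.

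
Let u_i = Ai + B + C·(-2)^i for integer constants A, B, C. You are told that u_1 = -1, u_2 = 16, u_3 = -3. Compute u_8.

At i = 1, 2, 3: A + B - 2C = -1; 2A + B + 4C = 16; 3A + B - 8C = -3.
Subtracting the first from the second: A + 6C = 17.
Subtracting the second from the third: A - 12C = -19.
Solving: C = 2, A = 5, then B = -2.
Hence u_8 = 5·8 + (-2) + 2·256 = 550.

550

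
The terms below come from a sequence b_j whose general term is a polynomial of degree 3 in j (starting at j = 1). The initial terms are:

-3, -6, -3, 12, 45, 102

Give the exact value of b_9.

477

1st diffs: -3, 3, 15, 33, 57.
2nd diffs: 6, 12, 18, 24.
3rd diffs: 6, 6, 6 (constant).
So b_j = j^3 - 3j^2 - j.
Evaluating at j = 9 gives b_9 = 477.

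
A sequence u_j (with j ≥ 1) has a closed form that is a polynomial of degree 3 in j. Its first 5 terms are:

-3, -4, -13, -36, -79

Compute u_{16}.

1st diffs: -1, -9, -23, -43.
2nd diffs: -8, -14, -20.
3rd diffs: -6, -6 (constant).
So u_j = -j^3 + 2j^2 - 4.
Evaluating at j = 16 gives u_{16} = -3588.

-3588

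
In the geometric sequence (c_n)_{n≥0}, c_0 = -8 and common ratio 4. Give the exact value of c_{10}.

-8388608

c_n = (-8)·4^(n-0).
c_{10} = (-8)·4^10 = -8388608.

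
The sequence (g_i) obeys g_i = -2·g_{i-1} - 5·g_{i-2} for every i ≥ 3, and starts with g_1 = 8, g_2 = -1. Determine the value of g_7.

782

Step forward from the initial values:
g_3 = -38  g_4 = 81  g_5 = 28  g_6 = -461  g_7 = 782.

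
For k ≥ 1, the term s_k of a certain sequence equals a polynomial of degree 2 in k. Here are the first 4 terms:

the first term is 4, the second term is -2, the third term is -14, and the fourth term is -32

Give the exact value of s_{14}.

-542

1st diffs: -6, -12, -18.
2nd diffs: -6, -6 (constant).
Newton forward-difference form: s_k = 4 + (-6)·C(k-1,1) + (-6)·C(k-1,2).
At k = 14: k-1 = 13, so s_{14} = 4 - 78 - 468 = -542.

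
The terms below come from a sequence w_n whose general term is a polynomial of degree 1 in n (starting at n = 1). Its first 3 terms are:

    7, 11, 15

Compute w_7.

31

1st diffs: 4, 4 (constant).
So w_n = 4n + 3.
Evaluating at n = 7 gives w_7 = 31.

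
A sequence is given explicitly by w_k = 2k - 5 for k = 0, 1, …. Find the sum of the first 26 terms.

Over k = 0..25: Σk = 325.
Total = (2)·325 + (-5)·26 = 520.

520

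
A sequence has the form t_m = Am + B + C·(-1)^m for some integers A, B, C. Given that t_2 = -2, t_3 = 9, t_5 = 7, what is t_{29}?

-17

At m = 2, 3, 5: 2A + B + C = -2; 3A + B - C = 9; 5A + B - C = 7.
Subtracting the first from the second: A - 2C = 11.
Subtracting the second from the third: 2A = -2.
Solving: C = -6, A = -1, then B = 6.
So t_m = -1·m + 6 + (-6)·(-1)^m; at m=29 this is -17.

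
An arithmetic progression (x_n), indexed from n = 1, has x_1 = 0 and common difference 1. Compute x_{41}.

40

x_n = 0 + (n - 1)·1.
x_{41} = 0 + 40·1 = 40.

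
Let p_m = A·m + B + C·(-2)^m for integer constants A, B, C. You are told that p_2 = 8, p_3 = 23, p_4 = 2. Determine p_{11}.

2087

The three given values yield: 2A + B + 4C = 8; 3A + B - 8C = 23; 4A + B + 16C = 2.
Subtracting the first from the second: A - 12C = 15.
Subtracting the second from the third: A + 24C = -21.
Solving: C = -1, A = 3, then B = 6.
So p_m = 3·m + 6 + (-1)·(-2)^m; at m=11 this is 2087.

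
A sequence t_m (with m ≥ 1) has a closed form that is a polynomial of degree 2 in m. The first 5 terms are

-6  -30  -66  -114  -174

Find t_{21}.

1st diffs: -24, -36, -48, -60.
2nd diffs: -12, -12, -12 (constant).
So t_m = -6m^2 - 6m + 6.
Evaluating at m = 21 gives t_{21} = -2766.

-2766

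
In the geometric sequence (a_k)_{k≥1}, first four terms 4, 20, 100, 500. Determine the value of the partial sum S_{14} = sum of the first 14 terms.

Common ratio r = 5.
a_k = 4·5^(k-1).
S = 4·(5^14 - 1)/(5 - 1) = 4·(6103515625 - 1)/(4) = 6103515624.

6103515624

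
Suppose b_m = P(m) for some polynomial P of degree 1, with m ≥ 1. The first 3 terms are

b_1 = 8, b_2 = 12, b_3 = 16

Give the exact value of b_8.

1st diffs: 4, 4 (constant).
So b_m = 4m + 4.
Evaluating at m = 8 gives b_8 = 36.

36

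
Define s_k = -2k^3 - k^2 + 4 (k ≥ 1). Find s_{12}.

-3596

s_{12} = -2·12^3 - 1·12^2 + 4 = -3596.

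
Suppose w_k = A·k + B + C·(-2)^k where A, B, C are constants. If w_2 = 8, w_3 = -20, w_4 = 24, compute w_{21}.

-4194380

The three given values yield: 2A + B + 4C = 8; 3A + B - 8C = -20; 4A + B + 16C = 24.
Subtracting the first from the second: A - 12C = -28.
Subtracting the second from the third: A + 24C = 44.
Solving: C = 2, A = -4, then B = 8.
Hence w_{21} = -4·21 + 8 + 2·(-2097152) = -4194380.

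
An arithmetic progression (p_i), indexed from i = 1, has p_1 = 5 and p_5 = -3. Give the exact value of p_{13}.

Common difference d = (-3 - 5) / (5 - 1) = -2.
p_i = 5 + (i - 1)·(-2).
p_{13} = 5 + 12·(-2) = -19.

-19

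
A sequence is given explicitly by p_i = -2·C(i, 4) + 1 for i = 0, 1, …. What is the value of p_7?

-69

C(7, 4) = 35, so p_7 = -69.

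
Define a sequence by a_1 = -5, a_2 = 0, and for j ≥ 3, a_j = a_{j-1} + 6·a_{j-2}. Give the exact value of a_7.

-1650

Iterate the recurrence:
a_3 = -30; a_4 = -30; a_5 = -210; a_6 = -390; a_7 = -1650.
(Characteristic roots are 3 and -2.)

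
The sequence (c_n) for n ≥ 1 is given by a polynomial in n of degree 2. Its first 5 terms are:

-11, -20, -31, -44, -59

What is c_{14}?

1st diffs: -9, -11, -13, -15.
2nd diffs: -2, -2, -2 (constant).
So c_n = -n^2 - 6n - 4.
Evaluating at n = 14 gives c_{14} = -284.

-284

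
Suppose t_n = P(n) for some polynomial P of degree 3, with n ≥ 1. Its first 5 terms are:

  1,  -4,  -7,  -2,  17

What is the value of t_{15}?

1st diffs: -5, -3, 5, 19.
2nd diffs: 2, 8, 14.
3rd diffs: 6, 6 (constant).
So t_n = n^3 - 5n^2 + 3n + 2.
Evaluating at n = 15 gives t_{15} = 2297.

2297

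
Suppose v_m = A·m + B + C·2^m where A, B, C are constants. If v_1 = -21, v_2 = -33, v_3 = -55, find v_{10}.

-5149

At m = 1, 2, 3: A + B + 2C = -21; 2A + B + 4C = -33; 3A + B + 8C = -55.
Subtracting the first from the second: A + 2C = -12.
Subtracting the second from the third: A + 4C = -22.
Solving: C = -5, A = -2, then B = -9.
So v_m = -2·m + (-9) + (-5)·2^m; at m=10 this is -5149.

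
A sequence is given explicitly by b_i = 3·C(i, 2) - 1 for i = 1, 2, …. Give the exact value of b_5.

C(5, 2) = 10, so b_5 = 29.

29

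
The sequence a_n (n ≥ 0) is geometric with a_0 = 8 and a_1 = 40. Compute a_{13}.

9765625000

Common ratio r = 5.
a_n = 8·5^(n-0).
a_{13} = 8·5^13 = 9765625000.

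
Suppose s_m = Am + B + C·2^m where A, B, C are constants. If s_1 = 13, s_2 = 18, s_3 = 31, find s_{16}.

262104

The three given values yield: A + B + 2C = 13; 2A + B + 4C = 18; 3A + B + 8C = 31.
Subtracting the first from the second: A + 2C = 5.
Subtracting the second from the third: A + 4C = 13.
Solving: C = 4, A = -3, then B = 8.
Therefore s_{16} = -48 + 8 + 4·65536 = 262104.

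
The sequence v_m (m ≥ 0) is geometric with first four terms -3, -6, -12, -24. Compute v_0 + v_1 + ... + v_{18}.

-1572861

Common ratio r = 2.
v_m = (-3)·2^(m-0).
S = (-3)·(2^19 - 1)/(2 - 1) = (-3)·(524288 - 1)/(1) = -1572861.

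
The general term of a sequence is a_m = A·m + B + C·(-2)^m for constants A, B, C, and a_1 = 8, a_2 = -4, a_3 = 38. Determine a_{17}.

Write the equations: A + B - 2C = 8; 2A + B + 4C = -4; 3A + B - 8C = 38.
Subtracting the first from the second: A + 6C = -12.
Subtracting the second from the third: A - 12C = 42.
Solving: C = -3, A = 6, then B = -4.
Therefore a_{17} = 102 + (-4) + (-3)·(-131072) = 393314.

393314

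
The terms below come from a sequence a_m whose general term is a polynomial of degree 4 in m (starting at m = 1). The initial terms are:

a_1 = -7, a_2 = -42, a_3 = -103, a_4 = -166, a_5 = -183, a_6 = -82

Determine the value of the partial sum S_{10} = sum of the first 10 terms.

6323

1st diffs: -35, -61, -63, -17, 101.
2nd diffs: -26, -2, 46, 118.
3rd diffs: 24, 48, 72.
4th diffs: 24, 24 (constant).
Newton forward-difference form: a_m = -7 + (-35)·C(m-1,1) + (-26)·C(m-1,2) + 24·C(m-1,3) + 24·C(m-1,4).
Continuing: 233, 882, 2009, 3782.
Summing m = 1..10 (10 terms) gives 6323.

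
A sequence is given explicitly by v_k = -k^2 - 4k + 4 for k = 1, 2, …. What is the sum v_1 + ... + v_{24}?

Over k = 1..24: Σk = 300, Σk² = 4900.
Total = (-1)·4900 + (-4)·300 + (4)·24 = -6004.

-6004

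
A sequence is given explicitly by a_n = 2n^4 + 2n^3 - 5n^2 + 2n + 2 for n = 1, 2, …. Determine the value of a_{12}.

a_{12} = 2·12^4 + 2·12^3 - 5·12^2 + 2·12 + 2 = 44234.

44234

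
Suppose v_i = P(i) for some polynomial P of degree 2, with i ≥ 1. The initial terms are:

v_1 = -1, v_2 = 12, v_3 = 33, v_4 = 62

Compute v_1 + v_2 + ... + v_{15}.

4990

1st diffs: 13, 21, 29.
2nd diffs: 8, 8 (constant).
Newton forward-difference form: v_i = -1 + 13·C(i-1,1) + 8·C(i-1,2).
Continuing: …, 99, 144, 197, 258, …, v_{15} = 909.
Summing i = 1..15 (15 terms) gives 4990.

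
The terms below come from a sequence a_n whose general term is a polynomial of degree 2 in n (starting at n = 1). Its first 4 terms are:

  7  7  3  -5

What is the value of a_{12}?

-213

1st diffs: 0, -4, -8.
2nd diffs: -4, -4 (constant).
Newton forward-difference form: a_n = 7 + (-4)·C(n-1,2).
At n = 12: n-1 = 11, so a_{12} = 7 - 220 = -213.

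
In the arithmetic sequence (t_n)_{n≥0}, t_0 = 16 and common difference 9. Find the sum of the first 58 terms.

t_n = 16 + (n - 0)·9.
t_{57} = 529; S = 58·(16 + 529)/2 = 15805.

15805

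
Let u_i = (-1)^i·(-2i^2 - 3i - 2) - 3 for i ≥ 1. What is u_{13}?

376

(-1)^13 = -1; -2i^2 - 3i - 2 at i=13 is -379; so u_{13} = 376.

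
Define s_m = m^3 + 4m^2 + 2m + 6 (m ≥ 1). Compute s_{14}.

3562

s_{14} = 1·14^3 + 4·14^2 + 2·14 + 6 = 3562.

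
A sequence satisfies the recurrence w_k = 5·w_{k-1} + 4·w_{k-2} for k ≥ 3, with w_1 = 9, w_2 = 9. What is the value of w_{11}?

86823441

w_3 = 81; w_4 = 441; w_5 = 2529; w_6 = 14409; w_7 = 82161; w_8 = 468441; w_9 = 2670849; w_{10} = 15228009; w_{11} = 86823441.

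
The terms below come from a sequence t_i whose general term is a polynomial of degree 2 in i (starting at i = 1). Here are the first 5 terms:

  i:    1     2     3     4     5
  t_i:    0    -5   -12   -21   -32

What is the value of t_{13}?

1st diffs: -5, -7, -9, -11.
2nd diffs: -2, -2, -2 (constant).
Newton forward-difference form: t_i = (-5)·C(i-1,1) + (-2)·C(i-1,2).
At i = 13: i-1 = 12, so t_{13} = -60 - 132 = -192.

-192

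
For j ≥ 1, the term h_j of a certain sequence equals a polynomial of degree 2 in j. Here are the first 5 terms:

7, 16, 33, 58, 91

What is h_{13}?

643

1st diffs: 9, 17, 25, 33.
2nd diffs: 8, 8, 8 (constant).
So h_j = 4j^2 - 3j + 6.
Evaluating at j = 13 gives h_{13} = 643.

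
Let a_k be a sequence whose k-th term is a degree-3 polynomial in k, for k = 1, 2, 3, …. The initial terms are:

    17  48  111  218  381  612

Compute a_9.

1833

1st diffs: 31, 63, 107, 163, 231.
2nd diffs: 32, 44, 56, 68.
3rd diffs: 12, 12, 12 (constant).
Newton forward-difference form: a_k = 17 + 31·C(k-1,1) + 32·C(k-1,2) + 12·C(k-1,3).
At k = 9: k-1 = 8, so a_9 = 17 + 248 + 896 + 672 = 1833.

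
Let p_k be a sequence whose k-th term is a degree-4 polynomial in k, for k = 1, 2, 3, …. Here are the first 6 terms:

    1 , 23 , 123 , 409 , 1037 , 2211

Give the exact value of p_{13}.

1st diffs: 22, 100, 286, 628, 1174.
2nd diffs: 78, 186, 342, 546.
3rd diffs: 108, 156, 204.
4th diffs: 48, 48 (constant).
Newton forward-difference form: p_k = 1 + 22·C(k-1,1) + 78·C(k-1,2) + 108·C(k-1,3) + 48·C(k-1,4).
At k = 13: k-1 = 12, so p_{13} = 1 + 264 + 5148 + 23760 + 23760 = 52933.

52933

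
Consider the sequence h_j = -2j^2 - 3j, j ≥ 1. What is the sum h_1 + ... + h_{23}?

-9476

Over j = 1..23: Σj = 276, Σj² = 4324.
Total = (-2)·4324 + (-3)·276 = -9476.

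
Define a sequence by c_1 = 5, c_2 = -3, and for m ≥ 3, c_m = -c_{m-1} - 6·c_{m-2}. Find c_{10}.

Step forward from the initial values:
c_3 = -27; c_4 = 45; c_5 = 117; c_6 = -387; c_7 = -315; c_8 = 2637; c_9 = -747; c_{10} = -15075.

-15075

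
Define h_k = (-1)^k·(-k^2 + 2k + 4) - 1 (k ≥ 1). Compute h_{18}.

(-1)^18 = 1; -k^2 + 2k + 4 at k=18 is -284; so h_{18} = -285.

-285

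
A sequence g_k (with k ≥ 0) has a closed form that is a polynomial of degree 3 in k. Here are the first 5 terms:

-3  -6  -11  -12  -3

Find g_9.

402

1st diffs: -3, -5, -1, 9.
2nd diffs: -2, 4, 10.
3rd diffs: 6, 6 (constant).
Newton forward-difference form: g_k = -3 + (-3)·C(k,1) + (-2)·C(k,2) + 6·C(k,3).
At k = 9: k = 9, so g_9 = -3 - 27 - 72 + 504 = 402.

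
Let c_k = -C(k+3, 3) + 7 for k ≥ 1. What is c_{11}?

C(14, 3) = 364, so c_{11} = -357.

-357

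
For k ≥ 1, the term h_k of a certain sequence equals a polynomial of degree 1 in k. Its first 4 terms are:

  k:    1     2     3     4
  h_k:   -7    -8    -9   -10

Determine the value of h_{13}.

1st diffs: -1, -1, -1 (constant).
So h_k = -k - 6.
Evaluating at k = 13 gives h_{13} = -19.

-19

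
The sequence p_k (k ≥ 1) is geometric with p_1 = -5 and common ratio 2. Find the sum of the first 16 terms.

p_k = (-5)·2^(k-1).
S = (-5)·(2^16 - 1)/(2 - 1) = (-5)·(65536 - 1)/(1) = -327675.

-327675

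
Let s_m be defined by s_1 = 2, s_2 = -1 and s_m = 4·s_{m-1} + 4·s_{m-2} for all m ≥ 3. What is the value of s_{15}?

Applying the relation repeatedly:
s_3 = 4;  s_4 = 12;  s_5 = 64;  …;  s_{12} = 3861504;  s_{13} = 18644992;  s_{14} = 90025984;  s_{15} = 434683904.

434683904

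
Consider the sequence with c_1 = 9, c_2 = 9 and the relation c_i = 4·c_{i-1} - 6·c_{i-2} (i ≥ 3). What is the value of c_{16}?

Step forward from the initial values:
c_3 = -18  c_4 = -126  c_5 = -396  …  c_{13} = -75456  c_{14} = -870336  c_{15} = -3028608  c_{16} = -6892416.

-6892416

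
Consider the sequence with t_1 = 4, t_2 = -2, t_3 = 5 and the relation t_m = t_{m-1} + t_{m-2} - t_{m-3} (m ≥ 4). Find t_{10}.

2

Compute successive terms:
t_4 = -1;  t_5 = 6;  t_6 = 0;  t_7 = 7;  t_8 = 1;  t_9 = 8;  t_{10} = 2.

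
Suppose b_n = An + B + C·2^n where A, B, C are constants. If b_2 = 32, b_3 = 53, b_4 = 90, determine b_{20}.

4194410

Plug in n = 2, 3, 4: 2A + B + 4C = 32; 3A + B + 8C = 53; 4A + B + 16C = 90.
Subtracting the first from the second: A + 4C = 21.
Subtracting the second from the third: A + 8C = 37.
Solving: C = 4, A = 5, then B = 6.
Therefore b_{20} = 100 + 6 + 4·1048576 = 4194410.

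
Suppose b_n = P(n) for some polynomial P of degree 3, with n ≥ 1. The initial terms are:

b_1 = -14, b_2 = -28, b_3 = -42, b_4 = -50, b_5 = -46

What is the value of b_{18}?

3828

1st diffs: -14, -14, -8, 4.
2nd diffs: 0, 6, 12.
3rd diffs: 6, 6 (constant).
So b_n = n^3 - 6n^2 - 3n - 6.
Evaluating at n = 18 gives b_{18} = 3828.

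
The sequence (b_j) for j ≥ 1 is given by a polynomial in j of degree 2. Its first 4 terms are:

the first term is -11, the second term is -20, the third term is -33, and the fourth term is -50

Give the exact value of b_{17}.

-635

1st diffs: -9, -13, -17.
2nd diffs: -4, -4 (constant).
So b_j = -2j^2 - 3j - 6.
Evaluating at j = 17 gives b_{17} = -635.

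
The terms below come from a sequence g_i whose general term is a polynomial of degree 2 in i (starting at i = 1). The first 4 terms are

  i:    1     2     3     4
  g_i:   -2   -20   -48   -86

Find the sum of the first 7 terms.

-742

1st diffs: -18, -28, -38.
2nd diffs: -10, -10 (constant).
So g_i = -5i^2 - 3i + 6.
Continuing: -134, -192, -260.
Summing i = 1..7 (7 terms) gives -742.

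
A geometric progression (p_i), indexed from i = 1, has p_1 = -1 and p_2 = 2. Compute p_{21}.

Common ratio r = -2.
p_i = (-1)·(-2)^(i-1).
p_{21} = (-1)·(-2)^20 = -1048576.

-1048576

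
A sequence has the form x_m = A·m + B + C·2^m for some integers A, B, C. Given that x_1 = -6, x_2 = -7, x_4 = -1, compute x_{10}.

At m = 1, 2, 4: A + B + 2C = -6; 2A + B + 4C = -7; 4A + B + 16C = -1.
Subtracting the first from the second: A + 2C = -1.
Subtracting the second from the third: 2A + 12C = 6.
Solving: C = 1, A = -3, then B = -5.
Hence x_{10} = -3·10 + (-5) + 1·1024 = 989.

989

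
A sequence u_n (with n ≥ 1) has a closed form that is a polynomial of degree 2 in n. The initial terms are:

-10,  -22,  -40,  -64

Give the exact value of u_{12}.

-472

1st diffs: -12, -18, -24.
2nd diffs: -6, -6 (constant).
Newton forward-difference form: u_n = -10 + (-12)·C(n-1,1) + (-6)·C(n-1,2).
At n = 12: n-1 = 11, so u_{12} = -10 - 132 - 330 = -472.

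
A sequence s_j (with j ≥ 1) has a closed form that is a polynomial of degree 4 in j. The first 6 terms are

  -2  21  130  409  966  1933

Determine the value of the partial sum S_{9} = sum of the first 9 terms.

21642

1st diffs: 23, 109, 279, 557, 967.
2nd diffs: 86, 170, 278, 410.
3rd diffs: 84, 108, 132.
4th diffs: 24, 24 (constant).
Newton forward-difference form: s_j = -2 + 23·C(j-1,1) + 86·C(j-1,2) + 84·C(j-1,3) + 24·C(j-1,4).
Continuing: 3466, 5745, 8974.
Summing j = 1..9 (9 terms) gives 21642.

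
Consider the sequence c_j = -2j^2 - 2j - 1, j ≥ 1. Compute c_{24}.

c_{24} = -2·24^2 - 2·24 - 1 = -1201.

-1201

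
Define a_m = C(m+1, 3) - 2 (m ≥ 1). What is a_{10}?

C(11, 3) = 165, so a_{10} = 163.

163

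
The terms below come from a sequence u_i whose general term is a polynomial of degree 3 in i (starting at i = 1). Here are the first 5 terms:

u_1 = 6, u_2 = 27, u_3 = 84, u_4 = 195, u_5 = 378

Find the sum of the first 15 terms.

43245

1st diffs: 21, 57, 111, 183.
2nd diffs: 36, 54, 72.
3rd diffs: 18, 18 (constant).
Newton forward-difference form: u_i = 6 + 21·C(i-1,1) + 36·C(i-1,2) + 18·C(i-1,3).
Continuing: …, 651, 1032, 1539, 2190, …, u_{15} = 10128.
Summing i = 1..15 (15 terms) gives 43245.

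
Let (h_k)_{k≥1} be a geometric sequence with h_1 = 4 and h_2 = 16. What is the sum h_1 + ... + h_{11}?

5592404

Common ratio r = 4.
h_k = 4·4^(k-1).
S = 4·(4^11 - 1)/(4 - 1) = 4·(4194304 - 1)/(3) = 5592404.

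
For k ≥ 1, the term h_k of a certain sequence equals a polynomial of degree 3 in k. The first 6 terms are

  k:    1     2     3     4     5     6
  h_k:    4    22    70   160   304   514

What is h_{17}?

1st diffs: 18, 48, 90, 144, 210.
2nd diffs: 30, 42, 54, 66.
3rd diffs: 12, 12, 12 (constant).
Newton forward-difference form: h_k = 4 + 18·C(k-1,1) + 30·C(k-1,2) + 12·C(k-1,3).
At k = 17: k-1 = 16, so h_{17} = 4 + 288 + 3600 + 6720 = 10612.

10612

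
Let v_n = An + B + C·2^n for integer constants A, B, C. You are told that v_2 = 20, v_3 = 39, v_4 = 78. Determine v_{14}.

81908

Plug in n = 2, 3, 4: 2A + B + 4C = 20; 3A + B + 8C = 39; 4A + B + 16C = 78.
Subtracting the first from the second: A + 4C = 19.
Subtracting the second from the third: A + 8C = 39.
Solving: C = 5, A = -1, then B = 2.
Therefore v_{14} = -14 + 2 + 5·16384 = 81908.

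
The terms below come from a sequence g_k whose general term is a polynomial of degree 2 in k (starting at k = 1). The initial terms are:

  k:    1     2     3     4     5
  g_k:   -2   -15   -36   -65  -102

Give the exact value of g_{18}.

1st diffs: -13, -21, -29, -37.
2nd diffs: -8, -8, -8 (constant).
Newton forward-difference form: g_k = -2 + (-13)·C(k-1,1) + (-8)·C(k-1,2).
At k = 18: k-1 = 17, so g_{18} = -2 - 221 - 1088 = -1311.

-1311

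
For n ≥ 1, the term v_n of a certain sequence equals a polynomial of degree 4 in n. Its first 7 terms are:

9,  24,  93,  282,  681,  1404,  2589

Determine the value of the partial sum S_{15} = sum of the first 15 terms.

1st diffs: 15, 69, 189, 399, 723, 1185.
2nd diffs: 54, 120, 210, 324, 462.
3rd diffs: 66, 90, 114, 138.
4th diffs: 24, 24, 24 (constant).
Newton forward-difference form: v_n = 9 + 15·C(n-1,1) + 54·C(n-1,2) + 66·C(n-1,3) + 24·C(n-1,4).
Continuing: …, 4398, 7017, 10656, 15549, …, v_{15} = 53181.
Summing n = 1..15 (15 terms) gives 188442.

188442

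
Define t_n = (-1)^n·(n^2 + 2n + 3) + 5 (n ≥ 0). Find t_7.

-61

(-1)^7 = -1; n^2 + 2n + 3 at n=7 is 66; so t_7 = -61.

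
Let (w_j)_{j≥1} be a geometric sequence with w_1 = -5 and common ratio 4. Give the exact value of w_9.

-327680

w_j = (-5)·4^(j-1).
w_9 = (-5)·4^8 = -327680.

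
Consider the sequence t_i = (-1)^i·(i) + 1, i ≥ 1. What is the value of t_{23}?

(-1)^23 = -1; i at i=23 is 23; so t_{23} = -22.

-22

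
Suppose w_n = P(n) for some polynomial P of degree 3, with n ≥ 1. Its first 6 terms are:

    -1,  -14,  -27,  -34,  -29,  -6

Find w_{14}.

1546

1st diffs: -13, -13, -7, 5, 23.
2nd diffs: 0, 6, 12, 18.
3rd diffs: 6, 6, 6 (constant).
So w_n = n^3 - 6n^2 - 2n + 6.
Evaluating at n = 14 gives w_{14} = 1546.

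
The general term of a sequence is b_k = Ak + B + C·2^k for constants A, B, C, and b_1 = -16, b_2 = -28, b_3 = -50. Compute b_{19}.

The three given values yield: A + B + 2C = -16; 2A + B + 4C = -28; 3A + B + 8C = -50.
Subtracting the first from the second: A + 2C = -12.
Subtracting the second from the third: A + 4C = -22.
Solving: C = -5, A = -2, then B = -4.
So b_k = -2·k + (-4) + (-5)·2^k; at k=19 this is -2621482.

-2621482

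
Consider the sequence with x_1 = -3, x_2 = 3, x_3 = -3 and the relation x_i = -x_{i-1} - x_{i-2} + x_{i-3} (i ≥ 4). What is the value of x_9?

x_4 = -3; x_5 = 9; x_6 = -9; x_7 = -3; x_8 = 21; x_9 = -27.

-27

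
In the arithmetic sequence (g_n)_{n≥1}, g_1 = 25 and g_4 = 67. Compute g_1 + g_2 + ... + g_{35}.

9205

Common difference d = (67 - 25) / (4 - 1) = 14.
g_n = 25 + (n - 1)·14.
g_{35} = 501; S = 35·(25 + 501)/2 = 9205.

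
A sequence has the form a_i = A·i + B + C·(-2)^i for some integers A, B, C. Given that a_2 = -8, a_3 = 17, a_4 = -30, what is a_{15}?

At i = 2, 3, 4: 2A + B + 4C = -8; 3A + B - 8C = 17; 4A + B + 16C = -30.
Subtracting the first from the second: A - 12C = 25.
Subtracting the second from the third: A + 24C = -47.
Solving: C = -2, A = 1, then B = -2.
So a_i = 1·i + (-2) + (-2)·(-2)^i; at i=15 this is 65549.

65549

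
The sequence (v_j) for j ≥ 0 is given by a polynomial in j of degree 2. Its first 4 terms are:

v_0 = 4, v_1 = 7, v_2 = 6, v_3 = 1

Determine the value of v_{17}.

1st diffs: 3, -1, -5.
2nd diffs: -4, -4 (constant).
Newton forward-difference form: v_j = 4 + 3·C(j,1) + (-4)·C(j,2).
At j = 17: j = 17, so v_{17} = 4 + 51 - 544 = -489.

-489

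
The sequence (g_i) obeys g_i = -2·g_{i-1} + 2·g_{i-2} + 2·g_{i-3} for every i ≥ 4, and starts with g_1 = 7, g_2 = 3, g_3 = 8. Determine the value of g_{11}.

1256

g_4 = 4; g_5 = 14; g_6 = -4; g_7 = 44; g_8 = -68; g_9 = 216; g_{10} = -480; g_{11} = 1256.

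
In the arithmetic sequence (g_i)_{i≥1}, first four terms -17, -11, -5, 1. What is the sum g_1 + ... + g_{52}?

Common difference d = 6.
g_i = -17 + (i - 1)·6.
g_{52} = 289; S = 52·(-17 + 289)/2 = 7072.

7072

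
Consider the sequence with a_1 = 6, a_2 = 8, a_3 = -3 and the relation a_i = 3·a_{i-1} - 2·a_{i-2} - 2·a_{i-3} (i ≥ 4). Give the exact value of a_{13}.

31419

Compute successive terms:
a_4 = -37  a_5 = -121  a_6 = -283  a_7 = -533  a_8 = -791  a_9 = -741  a_{10} = 425  a_{11} = 4339  a_{12} = 13649  a_{13} = 31419.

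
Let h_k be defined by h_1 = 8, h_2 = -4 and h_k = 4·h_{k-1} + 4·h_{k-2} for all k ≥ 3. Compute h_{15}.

1738735616

Applying the relation repeatedly:
h_3 = 16  h_4 = 48  h_5 = 256  …  h_{12} = 15446016  h_{13} = 74579968  h_{14} = 360103936  h_{15} = 1738735616.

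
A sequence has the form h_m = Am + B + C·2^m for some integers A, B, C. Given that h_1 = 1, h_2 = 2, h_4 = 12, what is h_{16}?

At m = 1, 2, 4: A + B + 2C = 1; 2A + B + 4C = 2; 4A + B + 16C = 12.
Subtracting the first from the second: A + 2C = 1.
Subtracting the second from the third: 2A + 12C = 10.
Solving: C = 1, A = -1, then B = 0.
Hence h_{16} = -1·16 + 0 + 1·65536 = 65520.

65520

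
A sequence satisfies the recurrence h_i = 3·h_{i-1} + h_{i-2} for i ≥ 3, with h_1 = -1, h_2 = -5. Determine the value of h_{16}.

-89272493

Compute successive terms:
h_3 = -16  h_4 = -53  h_5 = -175  …  h_{13} = -2477881  h_{14} = -8183885  h_{15} = -27029536  h_{16} = -89272493.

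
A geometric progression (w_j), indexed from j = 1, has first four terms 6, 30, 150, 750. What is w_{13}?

1464843750

Common ratio r = 5.
w_j = 6·5^(j-1).
w_{13} = 6·5^12 = 1464843750.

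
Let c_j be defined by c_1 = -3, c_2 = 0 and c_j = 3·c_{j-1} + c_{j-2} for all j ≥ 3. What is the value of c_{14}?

-1401840

Iterate the recurrence:
c_3 = -3;  c_4 = -9;  c_5 = -30;  …;  c_{11} = -38910;  c_{12} = -128511;  c_{13} = -424443;  c_{14} = -1401840.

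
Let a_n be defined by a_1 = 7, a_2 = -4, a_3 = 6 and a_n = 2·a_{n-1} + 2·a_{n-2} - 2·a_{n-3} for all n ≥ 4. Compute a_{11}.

Iterate the recurrence:
a_4 = -10, a_5 = 0, a_6 = -32, a_7 = -44, a_8 = -152, a_9 = -328, a_{10} = -872, a_{11} = -2096.

-2096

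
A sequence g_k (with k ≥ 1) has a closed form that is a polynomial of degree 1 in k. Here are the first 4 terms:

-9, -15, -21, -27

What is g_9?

1st diffs: -6, -6, -6 (constant).
So g_k = -6k - 3.
Evaluating at k = 9 gives g_9 = -57.

-57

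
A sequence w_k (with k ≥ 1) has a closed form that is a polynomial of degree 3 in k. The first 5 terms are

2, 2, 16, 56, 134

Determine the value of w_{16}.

6932

1st diffs: 0, 14, 40, 78.
2nd diffs: 14, 26, 38.
3rd diffs: 12, 12 (constant).
Newton forward-difference form: w_k = 2 + 14·C(k-1,2) + 12·C(k-1,3).
At k = 16: k-1 = 15, so w_{16} = 2 + 1470 + 5460 = 6932.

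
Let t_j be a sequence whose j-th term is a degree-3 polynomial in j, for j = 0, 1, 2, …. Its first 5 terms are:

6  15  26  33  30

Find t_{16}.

-2970

1st diffs: 9, 11, 7, -3.
2nd diffs: 2, -4, -10.
3rd diffs: -6, -6 (constant).
So t_j = -j^3 + 4j^2 + 6j + 6.
Evaluating at j = 16 gives t_{16} = -2970.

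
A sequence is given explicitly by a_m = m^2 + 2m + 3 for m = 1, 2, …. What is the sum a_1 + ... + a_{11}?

671

Over m = 1..11: Σm = 66, Σm² = 506.
Total = (1)·506 + (2)·66 + (3)·11 = 671.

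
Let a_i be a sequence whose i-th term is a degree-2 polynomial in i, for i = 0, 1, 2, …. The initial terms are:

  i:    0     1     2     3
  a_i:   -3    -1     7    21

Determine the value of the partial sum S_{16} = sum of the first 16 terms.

3552

1st diffs: 2, 8, 14.
2nd diffs: 6, 6 (constant).
Newton forward-difference form: a_i = -3 + 2·C(i,1) + 6·C(i,2).
Continuing: …, 41, 67, 99, 137, …, a_{15} = 657.
Summing i = 0..15 (16 terms) gives 3552.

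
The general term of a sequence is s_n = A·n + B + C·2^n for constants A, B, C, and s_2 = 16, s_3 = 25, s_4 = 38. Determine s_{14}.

16456

Plug in n = 2, 3, 4: 2A + B + 4C = 16; 3A + B + 8C = 25; 4A + B + 16C = 38.
Subtracting the first from the second: A + 4C = 9.
Subtracting the second from the third: A + 8C = 13.
Solving: C = 1, A = 5, then B = 2.
Therefore s_{14} = 70 + 2 + 1·16384 = 16456.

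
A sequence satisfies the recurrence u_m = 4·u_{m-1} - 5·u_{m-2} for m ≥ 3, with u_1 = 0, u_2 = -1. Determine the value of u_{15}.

-16124

Compute successive terms:
u_3 = -4;  u_4 = -11;  u_5 = -24;  …;  u_{12} = 6469;  u_{13} = 10296;  u_{14} = 8839;  u_{15} = -16124.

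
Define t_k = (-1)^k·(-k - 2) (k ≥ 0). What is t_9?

(-1)^9 = -1; -k - 2 at k=9 is -11; so t_9 = 11.

11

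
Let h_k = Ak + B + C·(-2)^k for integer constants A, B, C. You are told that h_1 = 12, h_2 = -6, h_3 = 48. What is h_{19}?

2097264

Plug in k = 1, 2, 3: A + B - 2C = 12; 2A + B + 4C = -6; 3A + B - 8C = 48.
Subtracting the first from the second: A + 6C = -18.
Subtracting the second from the third: A - 12C = 54.
Solving: C = -4, A = 6, then B = -2.
Hence h_{19} = 6·19 + (-2) + (-4)·(-524288) = 2097264.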